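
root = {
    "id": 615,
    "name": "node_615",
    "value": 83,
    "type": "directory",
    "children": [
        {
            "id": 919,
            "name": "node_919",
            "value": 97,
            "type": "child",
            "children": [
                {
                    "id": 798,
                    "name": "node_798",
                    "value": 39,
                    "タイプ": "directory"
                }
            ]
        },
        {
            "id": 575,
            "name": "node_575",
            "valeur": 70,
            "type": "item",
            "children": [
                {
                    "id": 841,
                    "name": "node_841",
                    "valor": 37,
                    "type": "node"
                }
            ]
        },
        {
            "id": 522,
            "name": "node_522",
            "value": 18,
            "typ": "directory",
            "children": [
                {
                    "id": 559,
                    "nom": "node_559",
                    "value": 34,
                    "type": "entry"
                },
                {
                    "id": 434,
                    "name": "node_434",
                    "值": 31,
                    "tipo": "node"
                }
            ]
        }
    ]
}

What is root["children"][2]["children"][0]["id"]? 559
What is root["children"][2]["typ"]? "directory"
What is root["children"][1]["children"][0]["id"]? 841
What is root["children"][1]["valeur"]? 70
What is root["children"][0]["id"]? 919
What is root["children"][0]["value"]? 97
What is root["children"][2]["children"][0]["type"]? "entry"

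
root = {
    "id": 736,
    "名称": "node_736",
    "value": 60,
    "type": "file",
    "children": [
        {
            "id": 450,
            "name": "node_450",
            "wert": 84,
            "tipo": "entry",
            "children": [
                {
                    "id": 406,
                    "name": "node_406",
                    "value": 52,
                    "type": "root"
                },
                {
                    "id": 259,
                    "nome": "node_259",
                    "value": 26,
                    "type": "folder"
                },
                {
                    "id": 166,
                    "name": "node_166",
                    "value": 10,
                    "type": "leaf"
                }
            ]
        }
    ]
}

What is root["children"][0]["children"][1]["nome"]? "node_259"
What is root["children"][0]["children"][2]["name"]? "node_166"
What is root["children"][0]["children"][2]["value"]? 10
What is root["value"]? 60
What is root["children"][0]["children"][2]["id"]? 166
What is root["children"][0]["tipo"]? "entry"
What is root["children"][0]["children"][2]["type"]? "leaf"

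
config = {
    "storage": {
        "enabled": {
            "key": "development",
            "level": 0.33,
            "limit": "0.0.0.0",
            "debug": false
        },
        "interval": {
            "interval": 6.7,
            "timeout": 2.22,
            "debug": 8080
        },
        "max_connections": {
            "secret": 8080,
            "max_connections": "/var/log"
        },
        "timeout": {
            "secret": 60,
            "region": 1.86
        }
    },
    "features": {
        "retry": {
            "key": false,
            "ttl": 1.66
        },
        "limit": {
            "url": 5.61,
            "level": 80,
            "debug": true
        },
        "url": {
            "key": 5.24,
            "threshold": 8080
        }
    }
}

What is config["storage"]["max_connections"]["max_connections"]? "/var/log"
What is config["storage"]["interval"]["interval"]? 6.7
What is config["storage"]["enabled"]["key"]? "development"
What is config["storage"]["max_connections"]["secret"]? 8080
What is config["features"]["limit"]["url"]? 5.61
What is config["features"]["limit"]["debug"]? True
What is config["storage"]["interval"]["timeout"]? 2.22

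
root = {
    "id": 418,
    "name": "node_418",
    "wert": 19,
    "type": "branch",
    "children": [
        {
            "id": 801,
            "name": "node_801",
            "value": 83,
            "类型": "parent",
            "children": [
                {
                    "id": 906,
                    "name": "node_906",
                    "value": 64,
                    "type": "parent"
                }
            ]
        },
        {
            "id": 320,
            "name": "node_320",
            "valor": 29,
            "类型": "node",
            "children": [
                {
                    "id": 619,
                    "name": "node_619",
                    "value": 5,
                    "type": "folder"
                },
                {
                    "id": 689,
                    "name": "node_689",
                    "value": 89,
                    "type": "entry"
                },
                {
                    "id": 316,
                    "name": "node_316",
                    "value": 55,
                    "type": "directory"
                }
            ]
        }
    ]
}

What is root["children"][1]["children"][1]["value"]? 89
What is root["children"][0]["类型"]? "parent"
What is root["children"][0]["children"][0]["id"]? 906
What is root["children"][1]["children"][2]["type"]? "directory"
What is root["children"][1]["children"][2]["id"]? 316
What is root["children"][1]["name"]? "node_320"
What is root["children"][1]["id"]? 320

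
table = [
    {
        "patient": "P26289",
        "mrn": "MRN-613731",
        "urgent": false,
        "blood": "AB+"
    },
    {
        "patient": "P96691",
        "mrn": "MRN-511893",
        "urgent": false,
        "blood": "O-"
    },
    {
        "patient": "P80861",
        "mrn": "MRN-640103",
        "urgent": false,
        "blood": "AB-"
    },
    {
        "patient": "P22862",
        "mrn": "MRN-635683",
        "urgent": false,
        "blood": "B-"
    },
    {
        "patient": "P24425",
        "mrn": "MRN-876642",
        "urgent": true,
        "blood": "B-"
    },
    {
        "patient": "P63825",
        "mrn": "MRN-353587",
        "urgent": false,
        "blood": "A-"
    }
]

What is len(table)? 6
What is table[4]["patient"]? "P24425"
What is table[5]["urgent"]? False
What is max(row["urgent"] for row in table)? True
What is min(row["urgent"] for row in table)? False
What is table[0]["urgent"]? False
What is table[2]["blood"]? "AB-"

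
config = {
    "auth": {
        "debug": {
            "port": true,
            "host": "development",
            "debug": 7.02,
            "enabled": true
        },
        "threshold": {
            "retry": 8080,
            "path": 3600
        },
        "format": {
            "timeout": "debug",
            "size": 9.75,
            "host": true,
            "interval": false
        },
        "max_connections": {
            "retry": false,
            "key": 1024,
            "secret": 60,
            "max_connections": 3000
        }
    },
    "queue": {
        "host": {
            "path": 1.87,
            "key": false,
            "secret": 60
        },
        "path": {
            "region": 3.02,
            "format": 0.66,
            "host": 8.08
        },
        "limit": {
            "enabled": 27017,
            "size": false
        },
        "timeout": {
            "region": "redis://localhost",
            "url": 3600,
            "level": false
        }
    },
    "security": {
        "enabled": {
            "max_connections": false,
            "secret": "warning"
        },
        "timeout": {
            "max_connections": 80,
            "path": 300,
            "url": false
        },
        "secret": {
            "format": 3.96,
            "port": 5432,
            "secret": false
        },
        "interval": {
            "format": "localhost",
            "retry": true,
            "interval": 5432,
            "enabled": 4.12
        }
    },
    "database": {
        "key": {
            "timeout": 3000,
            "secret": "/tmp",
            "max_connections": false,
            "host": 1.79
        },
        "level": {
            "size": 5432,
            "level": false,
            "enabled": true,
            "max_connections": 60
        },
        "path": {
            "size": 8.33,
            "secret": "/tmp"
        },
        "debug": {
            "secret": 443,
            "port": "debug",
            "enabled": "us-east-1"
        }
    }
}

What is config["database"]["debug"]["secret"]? 443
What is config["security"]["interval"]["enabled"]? 4.12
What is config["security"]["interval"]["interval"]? 5432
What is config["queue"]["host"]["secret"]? 60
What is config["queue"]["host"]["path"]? 1.87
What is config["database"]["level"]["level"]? False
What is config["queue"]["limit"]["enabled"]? 27017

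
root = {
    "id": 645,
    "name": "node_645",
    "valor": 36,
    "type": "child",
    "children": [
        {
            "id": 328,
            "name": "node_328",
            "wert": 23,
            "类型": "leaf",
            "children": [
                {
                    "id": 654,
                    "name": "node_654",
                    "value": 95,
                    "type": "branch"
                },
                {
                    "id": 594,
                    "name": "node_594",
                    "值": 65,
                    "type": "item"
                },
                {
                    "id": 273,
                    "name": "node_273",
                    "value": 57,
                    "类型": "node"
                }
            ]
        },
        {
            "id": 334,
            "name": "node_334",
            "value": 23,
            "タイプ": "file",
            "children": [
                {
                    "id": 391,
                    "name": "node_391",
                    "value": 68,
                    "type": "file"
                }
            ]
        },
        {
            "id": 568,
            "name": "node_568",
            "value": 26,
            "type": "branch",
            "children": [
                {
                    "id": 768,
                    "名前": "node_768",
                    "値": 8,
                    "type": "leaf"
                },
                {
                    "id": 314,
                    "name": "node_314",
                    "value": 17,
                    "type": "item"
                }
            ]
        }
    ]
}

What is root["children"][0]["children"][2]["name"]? "node_273"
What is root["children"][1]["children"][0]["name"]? "node_391"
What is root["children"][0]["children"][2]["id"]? 273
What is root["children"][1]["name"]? "node_334"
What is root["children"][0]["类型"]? "leaf"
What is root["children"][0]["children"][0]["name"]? "node_654"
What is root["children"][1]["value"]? 23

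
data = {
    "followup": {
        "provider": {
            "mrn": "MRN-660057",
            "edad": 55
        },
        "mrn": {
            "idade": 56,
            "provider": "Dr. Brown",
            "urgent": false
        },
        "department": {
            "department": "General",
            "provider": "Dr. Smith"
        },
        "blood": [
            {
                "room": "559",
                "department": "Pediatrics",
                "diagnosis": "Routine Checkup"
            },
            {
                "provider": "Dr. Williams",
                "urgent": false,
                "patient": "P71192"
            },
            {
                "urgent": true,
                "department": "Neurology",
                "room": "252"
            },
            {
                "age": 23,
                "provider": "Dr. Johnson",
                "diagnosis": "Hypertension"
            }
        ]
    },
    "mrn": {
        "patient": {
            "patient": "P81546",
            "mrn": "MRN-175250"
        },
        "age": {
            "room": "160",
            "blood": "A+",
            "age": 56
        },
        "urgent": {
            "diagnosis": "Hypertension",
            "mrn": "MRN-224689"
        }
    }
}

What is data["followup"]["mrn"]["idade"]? 56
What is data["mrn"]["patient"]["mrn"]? "MRN-175250"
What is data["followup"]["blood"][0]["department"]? "Pediatrics"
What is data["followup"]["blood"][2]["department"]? "Neurology"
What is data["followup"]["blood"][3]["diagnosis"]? "Hypertension"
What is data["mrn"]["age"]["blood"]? "A+"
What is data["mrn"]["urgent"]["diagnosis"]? "Hypertension"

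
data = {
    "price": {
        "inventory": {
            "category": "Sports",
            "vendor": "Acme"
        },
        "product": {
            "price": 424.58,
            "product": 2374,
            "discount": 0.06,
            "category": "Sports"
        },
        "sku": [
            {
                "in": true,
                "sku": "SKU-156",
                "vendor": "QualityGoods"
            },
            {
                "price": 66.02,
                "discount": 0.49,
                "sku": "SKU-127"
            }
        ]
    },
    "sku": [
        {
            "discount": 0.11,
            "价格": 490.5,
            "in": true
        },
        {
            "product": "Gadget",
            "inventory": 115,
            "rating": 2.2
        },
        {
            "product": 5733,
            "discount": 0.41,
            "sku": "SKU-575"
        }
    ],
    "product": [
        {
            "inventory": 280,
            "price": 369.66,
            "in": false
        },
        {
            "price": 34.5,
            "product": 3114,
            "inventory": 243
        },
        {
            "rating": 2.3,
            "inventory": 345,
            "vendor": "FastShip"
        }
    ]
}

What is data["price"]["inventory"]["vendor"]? "Acme"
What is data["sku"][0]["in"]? True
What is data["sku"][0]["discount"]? 0.11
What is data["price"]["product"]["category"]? "Sports"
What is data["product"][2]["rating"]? 2.3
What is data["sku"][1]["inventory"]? 115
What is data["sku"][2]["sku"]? "SKU-575"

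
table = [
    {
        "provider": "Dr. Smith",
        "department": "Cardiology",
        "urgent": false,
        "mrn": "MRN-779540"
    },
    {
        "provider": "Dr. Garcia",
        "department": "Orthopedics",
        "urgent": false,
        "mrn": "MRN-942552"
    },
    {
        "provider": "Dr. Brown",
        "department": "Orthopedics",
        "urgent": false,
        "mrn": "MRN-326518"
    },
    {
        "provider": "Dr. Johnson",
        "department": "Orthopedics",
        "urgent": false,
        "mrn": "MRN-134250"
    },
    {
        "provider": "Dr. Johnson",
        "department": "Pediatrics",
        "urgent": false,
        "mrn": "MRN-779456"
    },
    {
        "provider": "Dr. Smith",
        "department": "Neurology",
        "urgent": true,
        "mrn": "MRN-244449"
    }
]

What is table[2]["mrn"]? "MRN-326518"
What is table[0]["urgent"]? False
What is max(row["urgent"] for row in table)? True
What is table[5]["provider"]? "Dr. Smith"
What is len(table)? 6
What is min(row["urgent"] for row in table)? False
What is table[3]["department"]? "Orthopedics"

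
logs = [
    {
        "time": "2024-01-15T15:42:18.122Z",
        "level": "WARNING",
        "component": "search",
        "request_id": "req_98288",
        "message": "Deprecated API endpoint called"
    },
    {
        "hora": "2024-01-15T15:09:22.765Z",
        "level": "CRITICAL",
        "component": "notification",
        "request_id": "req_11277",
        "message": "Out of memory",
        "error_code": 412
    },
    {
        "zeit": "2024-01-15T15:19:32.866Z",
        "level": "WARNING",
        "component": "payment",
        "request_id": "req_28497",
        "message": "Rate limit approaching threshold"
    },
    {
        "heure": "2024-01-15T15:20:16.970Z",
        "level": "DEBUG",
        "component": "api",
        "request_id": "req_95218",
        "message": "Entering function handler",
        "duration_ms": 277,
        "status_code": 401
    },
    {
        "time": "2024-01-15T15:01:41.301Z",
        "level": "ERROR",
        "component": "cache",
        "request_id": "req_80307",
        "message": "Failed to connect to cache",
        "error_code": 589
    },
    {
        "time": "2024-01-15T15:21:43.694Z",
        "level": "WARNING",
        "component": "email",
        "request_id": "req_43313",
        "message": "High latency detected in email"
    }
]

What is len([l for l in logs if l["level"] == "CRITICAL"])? 1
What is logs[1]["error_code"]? 412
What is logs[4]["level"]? "ERROR"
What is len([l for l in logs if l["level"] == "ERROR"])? 1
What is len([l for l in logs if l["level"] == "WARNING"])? 3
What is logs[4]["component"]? "cache"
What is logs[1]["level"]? "CRITICAL"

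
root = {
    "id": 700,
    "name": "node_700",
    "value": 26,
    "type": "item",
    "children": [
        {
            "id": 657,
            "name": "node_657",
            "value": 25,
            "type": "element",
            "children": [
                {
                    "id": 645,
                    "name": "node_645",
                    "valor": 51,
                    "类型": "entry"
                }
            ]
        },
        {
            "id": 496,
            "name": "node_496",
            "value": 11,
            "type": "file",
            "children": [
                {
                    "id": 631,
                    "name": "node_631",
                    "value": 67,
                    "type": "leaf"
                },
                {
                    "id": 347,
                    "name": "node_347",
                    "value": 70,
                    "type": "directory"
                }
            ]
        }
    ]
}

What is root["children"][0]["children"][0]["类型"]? "entry"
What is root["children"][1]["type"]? "file"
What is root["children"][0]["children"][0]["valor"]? 51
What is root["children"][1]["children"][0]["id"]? 631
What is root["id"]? 700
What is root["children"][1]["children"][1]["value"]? 70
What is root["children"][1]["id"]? 496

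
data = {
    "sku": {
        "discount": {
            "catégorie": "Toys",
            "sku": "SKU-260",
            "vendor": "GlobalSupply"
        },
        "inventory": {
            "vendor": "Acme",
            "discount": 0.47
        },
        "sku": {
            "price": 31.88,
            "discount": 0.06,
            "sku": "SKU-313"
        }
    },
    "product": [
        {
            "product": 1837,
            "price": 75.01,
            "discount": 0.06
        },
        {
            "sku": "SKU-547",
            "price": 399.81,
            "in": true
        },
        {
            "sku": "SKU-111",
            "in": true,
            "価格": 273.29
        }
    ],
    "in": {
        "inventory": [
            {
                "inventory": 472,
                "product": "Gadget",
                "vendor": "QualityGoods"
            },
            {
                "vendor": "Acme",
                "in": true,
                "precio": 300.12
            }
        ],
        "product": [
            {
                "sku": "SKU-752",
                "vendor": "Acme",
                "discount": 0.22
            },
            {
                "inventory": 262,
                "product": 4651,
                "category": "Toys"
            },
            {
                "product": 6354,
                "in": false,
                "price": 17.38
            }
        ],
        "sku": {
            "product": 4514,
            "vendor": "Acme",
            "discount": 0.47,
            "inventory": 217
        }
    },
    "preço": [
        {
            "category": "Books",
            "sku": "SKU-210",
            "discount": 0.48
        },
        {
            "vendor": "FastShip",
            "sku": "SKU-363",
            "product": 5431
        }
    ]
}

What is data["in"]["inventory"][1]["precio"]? 300.12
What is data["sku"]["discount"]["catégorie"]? "Toys"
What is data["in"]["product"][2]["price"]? 17.38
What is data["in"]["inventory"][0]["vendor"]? "QualityGoods"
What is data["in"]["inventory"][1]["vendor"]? "Acme"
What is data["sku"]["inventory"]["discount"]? 0.47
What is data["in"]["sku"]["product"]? 4514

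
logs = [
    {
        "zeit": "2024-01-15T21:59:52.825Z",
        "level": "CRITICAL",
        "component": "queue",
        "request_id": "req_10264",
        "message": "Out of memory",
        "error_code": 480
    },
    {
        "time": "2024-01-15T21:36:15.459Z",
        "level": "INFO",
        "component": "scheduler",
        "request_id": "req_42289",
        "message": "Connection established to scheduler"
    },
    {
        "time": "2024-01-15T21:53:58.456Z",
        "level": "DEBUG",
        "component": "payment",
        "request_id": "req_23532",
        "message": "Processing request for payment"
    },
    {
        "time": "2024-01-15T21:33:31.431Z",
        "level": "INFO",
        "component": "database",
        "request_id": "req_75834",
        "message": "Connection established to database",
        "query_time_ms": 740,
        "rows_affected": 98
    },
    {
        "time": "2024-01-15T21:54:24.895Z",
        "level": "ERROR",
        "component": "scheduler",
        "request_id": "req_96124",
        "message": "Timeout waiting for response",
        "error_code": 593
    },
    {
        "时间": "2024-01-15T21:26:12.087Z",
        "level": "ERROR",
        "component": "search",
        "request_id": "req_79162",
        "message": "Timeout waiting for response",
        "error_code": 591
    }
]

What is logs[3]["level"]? "INFO"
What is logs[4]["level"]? "ERROR"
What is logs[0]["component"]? "queue"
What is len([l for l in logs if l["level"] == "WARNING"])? 0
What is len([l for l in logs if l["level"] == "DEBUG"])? 1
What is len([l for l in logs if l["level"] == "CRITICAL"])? 1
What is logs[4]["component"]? "scheduler"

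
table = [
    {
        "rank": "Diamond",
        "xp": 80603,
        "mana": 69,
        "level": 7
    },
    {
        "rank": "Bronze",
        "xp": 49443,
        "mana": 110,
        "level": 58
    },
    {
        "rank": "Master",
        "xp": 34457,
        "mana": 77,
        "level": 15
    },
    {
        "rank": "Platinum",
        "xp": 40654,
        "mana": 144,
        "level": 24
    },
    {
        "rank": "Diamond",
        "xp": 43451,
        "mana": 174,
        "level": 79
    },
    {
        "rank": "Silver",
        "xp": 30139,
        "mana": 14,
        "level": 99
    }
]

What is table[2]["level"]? 15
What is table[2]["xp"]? 34457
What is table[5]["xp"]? 30139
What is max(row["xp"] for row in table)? 80603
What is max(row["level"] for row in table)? 99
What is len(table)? 6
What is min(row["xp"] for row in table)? 30139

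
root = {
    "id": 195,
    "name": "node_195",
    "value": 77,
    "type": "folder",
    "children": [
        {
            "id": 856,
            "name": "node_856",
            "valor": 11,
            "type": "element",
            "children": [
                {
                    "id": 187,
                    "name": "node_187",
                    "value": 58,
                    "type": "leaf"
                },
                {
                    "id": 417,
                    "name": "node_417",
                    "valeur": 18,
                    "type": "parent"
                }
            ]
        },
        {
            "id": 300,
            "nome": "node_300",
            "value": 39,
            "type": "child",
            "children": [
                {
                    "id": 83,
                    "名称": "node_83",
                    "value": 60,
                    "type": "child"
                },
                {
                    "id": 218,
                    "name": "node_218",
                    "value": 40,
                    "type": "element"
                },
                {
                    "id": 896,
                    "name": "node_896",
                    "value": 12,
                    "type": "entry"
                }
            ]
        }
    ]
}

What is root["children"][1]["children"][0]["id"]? 83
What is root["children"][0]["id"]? 856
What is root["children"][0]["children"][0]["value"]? 58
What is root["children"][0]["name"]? "node_856"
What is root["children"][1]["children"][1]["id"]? 218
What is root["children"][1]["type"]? "child"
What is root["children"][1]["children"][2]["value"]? 12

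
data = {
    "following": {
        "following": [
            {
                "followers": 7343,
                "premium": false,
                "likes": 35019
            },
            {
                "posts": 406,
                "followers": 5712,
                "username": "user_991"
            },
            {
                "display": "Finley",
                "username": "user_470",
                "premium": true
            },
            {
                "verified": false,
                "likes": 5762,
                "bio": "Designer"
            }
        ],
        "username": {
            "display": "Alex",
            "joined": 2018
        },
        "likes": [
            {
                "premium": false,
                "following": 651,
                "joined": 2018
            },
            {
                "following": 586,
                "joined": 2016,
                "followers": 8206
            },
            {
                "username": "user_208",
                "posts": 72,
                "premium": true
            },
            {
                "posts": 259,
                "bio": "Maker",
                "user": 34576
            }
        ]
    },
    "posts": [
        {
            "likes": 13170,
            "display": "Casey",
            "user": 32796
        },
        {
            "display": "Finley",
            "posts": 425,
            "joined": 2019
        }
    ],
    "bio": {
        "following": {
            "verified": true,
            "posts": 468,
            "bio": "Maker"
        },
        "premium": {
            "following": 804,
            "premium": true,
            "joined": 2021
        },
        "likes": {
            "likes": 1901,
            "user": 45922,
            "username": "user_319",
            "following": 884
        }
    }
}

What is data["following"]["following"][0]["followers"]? 7343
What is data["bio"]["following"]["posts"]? 468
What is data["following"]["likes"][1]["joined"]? 2016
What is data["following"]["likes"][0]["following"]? 651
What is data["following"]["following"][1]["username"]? "user_991"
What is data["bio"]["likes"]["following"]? 884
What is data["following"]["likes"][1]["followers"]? 8206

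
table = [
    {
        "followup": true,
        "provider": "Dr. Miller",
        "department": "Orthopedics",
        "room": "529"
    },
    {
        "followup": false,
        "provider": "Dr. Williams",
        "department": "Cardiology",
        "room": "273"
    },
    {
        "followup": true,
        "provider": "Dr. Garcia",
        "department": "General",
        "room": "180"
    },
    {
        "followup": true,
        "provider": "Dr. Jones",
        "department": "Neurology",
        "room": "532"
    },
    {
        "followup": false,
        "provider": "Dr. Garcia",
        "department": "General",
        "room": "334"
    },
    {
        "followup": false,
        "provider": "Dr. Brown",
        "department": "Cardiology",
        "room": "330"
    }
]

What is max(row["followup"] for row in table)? True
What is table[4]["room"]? "334"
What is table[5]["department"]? "Cardiology"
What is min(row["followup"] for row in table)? False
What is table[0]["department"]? "Orthopedics"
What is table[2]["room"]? "180"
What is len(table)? 6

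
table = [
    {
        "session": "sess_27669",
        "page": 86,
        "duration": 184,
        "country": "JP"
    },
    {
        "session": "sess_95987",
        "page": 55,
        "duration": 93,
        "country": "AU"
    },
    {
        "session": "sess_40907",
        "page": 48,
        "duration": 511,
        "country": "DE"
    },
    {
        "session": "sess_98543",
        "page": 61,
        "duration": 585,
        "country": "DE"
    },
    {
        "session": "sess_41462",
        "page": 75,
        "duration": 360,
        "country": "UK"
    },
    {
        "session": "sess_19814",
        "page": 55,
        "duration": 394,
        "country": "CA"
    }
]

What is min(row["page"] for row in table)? 48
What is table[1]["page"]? 55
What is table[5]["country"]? "CA"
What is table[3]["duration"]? 585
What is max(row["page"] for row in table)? 86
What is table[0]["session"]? "sess_27669"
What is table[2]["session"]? "sess_40907"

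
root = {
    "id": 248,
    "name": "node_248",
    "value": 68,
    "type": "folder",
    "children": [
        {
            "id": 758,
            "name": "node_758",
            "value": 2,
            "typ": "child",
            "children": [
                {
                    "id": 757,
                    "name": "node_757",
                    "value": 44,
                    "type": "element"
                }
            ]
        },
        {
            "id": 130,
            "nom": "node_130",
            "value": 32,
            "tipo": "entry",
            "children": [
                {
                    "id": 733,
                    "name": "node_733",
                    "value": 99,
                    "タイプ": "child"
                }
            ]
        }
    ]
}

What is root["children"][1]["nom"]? "node_130"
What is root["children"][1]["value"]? 32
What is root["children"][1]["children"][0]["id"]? 733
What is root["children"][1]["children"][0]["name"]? "node_733"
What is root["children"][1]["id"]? 130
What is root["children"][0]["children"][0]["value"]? 44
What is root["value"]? 68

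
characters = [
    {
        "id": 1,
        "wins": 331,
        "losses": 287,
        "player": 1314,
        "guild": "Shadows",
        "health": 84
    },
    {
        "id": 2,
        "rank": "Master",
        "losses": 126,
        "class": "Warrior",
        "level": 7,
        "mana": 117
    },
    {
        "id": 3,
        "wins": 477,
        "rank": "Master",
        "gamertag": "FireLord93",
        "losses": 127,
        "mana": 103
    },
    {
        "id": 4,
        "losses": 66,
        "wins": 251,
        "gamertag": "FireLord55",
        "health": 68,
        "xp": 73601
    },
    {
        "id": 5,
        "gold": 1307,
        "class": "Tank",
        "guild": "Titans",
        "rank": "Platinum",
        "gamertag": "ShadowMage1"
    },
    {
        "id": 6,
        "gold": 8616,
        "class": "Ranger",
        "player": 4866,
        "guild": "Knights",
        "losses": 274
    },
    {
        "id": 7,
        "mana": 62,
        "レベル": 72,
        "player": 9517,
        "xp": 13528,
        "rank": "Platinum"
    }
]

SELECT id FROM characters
[1, 2, 3, 4, 5, 6, 7]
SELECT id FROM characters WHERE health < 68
[]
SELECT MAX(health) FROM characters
84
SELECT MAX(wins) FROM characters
477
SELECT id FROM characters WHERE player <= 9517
[1, 6, 7]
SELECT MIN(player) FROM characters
1314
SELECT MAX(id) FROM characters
7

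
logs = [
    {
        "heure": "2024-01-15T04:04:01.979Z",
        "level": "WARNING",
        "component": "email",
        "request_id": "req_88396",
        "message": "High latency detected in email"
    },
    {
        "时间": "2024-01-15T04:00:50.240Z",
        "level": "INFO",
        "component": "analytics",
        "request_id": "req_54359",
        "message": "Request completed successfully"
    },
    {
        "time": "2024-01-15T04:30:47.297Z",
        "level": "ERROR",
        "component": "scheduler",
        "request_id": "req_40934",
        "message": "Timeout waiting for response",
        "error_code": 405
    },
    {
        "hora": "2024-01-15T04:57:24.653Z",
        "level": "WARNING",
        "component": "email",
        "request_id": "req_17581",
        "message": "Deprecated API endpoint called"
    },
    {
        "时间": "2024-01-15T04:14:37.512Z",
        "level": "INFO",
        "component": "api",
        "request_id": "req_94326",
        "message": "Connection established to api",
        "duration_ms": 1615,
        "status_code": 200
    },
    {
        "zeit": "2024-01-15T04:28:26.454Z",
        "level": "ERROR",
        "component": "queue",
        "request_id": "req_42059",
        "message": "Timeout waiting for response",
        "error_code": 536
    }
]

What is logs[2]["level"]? "ERROR"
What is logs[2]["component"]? "scheduler"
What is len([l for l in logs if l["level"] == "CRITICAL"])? 0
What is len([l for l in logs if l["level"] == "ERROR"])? 2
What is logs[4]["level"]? "INFO"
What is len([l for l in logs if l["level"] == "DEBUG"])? 0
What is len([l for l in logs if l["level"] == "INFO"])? 2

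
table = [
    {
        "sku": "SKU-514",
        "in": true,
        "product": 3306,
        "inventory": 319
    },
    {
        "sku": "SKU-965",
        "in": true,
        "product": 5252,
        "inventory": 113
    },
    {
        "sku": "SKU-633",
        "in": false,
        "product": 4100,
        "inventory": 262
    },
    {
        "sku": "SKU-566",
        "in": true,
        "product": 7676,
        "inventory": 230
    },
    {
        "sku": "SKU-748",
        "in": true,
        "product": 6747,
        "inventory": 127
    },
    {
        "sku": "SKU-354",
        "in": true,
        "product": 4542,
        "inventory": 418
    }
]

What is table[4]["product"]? 6747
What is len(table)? 6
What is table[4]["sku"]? "SKU-748"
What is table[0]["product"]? 3306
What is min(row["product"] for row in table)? 3306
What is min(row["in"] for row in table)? False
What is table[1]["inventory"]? 113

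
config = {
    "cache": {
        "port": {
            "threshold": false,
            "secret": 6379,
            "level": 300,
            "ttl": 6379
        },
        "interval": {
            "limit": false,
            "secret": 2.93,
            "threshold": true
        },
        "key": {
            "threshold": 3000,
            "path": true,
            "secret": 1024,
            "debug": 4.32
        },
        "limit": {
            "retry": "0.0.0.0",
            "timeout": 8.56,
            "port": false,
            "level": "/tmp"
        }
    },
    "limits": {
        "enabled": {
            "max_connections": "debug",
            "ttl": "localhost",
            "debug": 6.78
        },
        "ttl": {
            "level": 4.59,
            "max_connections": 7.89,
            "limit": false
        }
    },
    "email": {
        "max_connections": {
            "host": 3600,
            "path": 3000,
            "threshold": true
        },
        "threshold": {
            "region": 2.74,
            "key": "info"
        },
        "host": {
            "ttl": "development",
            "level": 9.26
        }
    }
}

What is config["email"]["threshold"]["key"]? "info"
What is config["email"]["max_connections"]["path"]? 3000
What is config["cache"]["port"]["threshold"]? False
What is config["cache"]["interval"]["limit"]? False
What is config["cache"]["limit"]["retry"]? "0.0.0.0"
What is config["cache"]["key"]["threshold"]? 3000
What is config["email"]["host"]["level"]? 9.26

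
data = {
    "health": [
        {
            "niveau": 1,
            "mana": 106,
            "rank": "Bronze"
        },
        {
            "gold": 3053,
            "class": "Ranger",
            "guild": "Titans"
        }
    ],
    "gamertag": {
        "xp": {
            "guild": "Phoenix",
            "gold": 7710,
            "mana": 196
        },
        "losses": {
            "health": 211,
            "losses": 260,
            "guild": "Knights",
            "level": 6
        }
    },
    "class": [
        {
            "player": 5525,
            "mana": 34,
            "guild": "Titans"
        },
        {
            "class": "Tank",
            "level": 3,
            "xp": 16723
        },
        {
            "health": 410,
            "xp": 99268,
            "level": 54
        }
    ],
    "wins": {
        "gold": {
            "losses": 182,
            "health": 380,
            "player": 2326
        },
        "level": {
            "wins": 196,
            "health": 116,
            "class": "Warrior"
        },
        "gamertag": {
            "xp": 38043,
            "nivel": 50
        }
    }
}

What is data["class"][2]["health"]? 410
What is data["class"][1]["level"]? 3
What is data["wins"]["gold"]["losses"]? 182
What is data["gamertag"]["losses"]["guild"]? "Knights"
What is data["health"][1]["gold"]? 3053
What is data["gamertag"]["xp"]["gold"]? 7710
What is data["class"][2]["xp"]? 99268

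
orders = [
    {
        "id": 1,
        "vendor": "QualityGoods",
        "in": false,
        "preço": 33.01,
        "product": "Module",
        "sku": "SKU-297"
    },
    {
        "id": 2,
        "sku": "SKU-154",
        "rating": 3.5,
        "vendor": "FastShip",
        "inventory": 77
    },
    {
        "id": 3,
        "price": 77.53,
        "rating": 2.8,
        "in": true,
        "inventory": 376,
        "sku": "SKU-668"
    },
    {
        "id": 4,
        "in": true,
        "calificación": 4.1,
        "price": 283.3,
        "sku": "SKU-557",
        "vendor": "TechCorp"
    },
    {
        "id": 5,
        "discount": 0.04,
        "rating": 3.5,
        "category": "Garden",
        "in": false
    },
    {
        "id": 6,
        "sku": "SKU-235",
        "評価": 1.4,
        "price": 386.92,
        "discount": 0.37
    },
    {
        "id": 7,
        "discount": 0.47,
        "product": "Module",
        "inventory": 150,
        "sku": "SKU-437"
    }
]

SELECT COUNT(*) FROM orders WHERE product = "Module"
2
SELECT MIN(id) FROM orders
1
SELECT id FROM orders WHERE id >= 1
[1, 2, 3, 4, 5, 6, 7]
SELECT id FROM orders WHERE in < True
[1, 5]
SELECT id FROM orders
[1, 2, 3, 4, 5, 6, 7]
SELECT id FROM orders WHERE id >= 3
[3, 4, 5, 6, 7]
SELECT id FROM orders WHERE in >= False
[1, 3, 4, 5]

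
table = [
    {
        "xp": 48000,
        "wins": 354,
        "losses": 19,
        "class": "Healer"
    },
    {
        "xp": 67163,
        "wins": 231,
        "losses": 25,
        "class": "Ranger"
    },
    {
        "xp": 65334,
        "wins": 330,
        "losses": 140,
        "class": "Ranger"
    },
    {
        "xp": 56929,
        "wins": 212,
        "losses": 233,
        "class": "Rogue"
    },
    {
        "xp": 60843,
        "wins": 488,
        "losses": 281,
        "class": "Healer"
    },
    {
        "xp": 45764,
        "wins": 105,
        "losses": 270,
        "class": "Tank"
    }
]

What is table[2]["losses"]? 140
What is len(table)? 6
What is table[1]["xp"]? 67163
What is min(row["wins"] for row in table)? 105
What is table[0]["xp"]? 48000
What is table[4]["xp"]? 60843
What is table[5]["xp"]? 45764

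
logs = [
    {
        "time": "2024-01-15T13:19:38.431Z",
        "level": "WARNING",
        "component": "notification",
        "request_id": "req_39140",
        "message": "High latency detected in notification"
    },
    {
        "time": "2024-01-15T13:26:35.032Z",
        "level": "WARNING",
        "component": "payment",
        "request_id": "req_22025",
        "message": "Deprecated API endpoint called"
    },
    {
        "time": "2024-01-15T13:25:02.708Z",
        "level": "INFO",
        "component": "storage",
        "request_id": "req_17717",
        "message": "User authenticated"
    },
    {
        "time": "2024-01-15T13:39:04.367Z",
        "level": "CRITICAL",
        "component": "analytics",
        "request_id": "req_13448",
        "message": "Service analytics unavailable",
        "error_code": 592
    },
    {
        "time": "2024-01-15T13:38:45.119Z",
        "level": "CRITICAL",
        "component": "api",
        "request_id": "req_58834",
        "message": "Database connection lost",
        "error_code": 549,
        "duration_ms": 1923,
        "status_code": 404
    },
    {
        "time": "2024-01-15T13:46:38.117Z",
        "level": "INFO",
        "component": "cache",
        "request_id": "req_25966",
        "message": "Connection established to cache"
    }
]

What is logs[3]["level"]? "CRITICAL"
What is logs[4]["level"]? "CRITICAL"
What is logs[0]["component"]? "notification"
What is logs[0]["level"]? "WARNING"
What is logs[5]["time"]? "2024-01-15T13:46:38.117Z"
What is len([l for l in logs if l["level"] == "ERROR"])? 0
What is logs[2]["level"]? "INFO"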